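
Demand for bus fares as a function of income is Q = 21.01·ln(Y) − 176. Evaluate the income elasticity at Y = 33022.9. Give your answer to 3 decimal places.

At Y = 33022.9: Q = 42.608.
dQ/dY = 21.01/Y = 0.000636225 at this income.
η = (dQ/dY)·(Y/Q) = 0.000636225 × (33022.9/42.608) = 0.493.

0.493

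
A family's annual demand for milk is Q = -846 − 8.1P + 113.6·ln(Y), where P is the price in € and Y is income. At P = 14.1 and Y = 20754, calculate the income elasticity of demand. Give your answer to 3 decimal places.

At P = 14.1, Y = 20754: Q = 169.030.
Holding P constant, ∂Q/∂Y = 113.6/Y = 0.00547364.
η_Y = (∂Q/∂Y)·(Y/Q) = 0.00547364 × (20754/169.030) = 0.672.

0.672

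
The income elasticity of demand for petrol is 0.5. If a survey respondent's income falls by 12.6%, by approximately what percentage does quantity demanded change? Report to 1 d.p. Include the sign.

%ΔQ ≈ η × %ΔI = 0.5 × (-12.6%) = -6.3%.

-6.3%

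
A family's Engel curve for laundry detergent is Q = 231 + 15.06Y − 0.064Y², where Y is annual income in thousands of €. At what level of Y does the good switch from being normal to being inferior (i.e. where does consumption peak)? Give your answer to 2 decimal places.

dQ/dY = 15.06 − 0.128Y.
The good is inferior where dQ/dY < 0. Setting dQ/dY = 0 gives Y = 15.06 / 0.128 = 117.66.

117.66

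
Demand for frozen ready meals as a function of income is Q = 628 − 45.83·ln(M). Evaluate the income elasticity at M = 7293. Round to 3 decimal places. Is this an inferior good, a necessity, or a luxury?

At M = 7293: Q = 220.357.
dQ/dM = -45.83/M = -0.00628411 at this income.
η = (dQ/dM)·(M/Q) = -0.00628411 × (7293/220.357) = -0.208.
Since η < 0, the good is an inferior good.

-0.208 (inferior good)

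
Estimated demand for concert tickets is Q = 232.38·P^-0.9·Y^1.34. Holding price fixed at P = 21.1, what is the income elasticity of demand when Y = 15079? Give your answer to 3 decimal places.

For a multiplicative demand Q = A·P^α·Y^β, the income elasticity is β everywhere.
Here β = 1.34, so η = 1.340.

1.340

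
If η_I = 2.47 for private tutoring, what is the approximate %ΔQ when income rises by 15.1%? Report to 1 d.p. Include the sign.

%ΔQ ≈ η × %ΔI = 2.47 × 15.1% = 37.3%.

37.3%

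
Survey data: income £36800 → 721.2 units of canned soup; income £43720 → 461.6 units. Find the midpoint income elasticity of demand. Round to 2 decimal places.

-2.55

ΔQ = 461.6 − 721.2 = -259.6; midpoint Q̄ = (721.2 + 461.6)/2 = 591.4.
ΔI = 43720 − 36800 = 6920; midpoint Ī = (36800 + 43720)/2 = 40260.
η = (ΔQ/Q̄) ÷ (ΔI/Ī) = (-259.6/591.4) ÷ (6920/40260) = -2.55.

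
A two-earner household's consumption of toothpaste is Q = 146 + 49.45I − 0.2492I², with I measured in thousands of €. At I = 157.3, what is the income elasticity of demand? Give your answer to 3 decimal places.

At I = 157.3: Q = 1758.4571.
dQ/dI = 49.45 − 0.4984I = -28.94832.
η = (dQ/dI)·(I/Q) = -28.94832 × (157.3/1758.4571) = -2.590.

-2.590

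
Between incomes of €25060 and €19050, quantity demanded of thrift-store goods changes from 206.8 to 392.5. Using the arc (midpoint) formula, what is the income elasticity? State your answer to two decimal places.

-2.27

ΔQ = 392.5 − 206.8 = 185.7; midpoint Q̄ = (206.8 + 392.5)/2 = 299.65.
ΔI = 19050 − 25060 = -6010; midpoint Ī = (25060 + 19050)/2 = 22055.
η = (ΔQ/Q̄) ÷ (ΔI/Ī) = (185.7/299.65) ÷ (-6010/22055) = -2.27.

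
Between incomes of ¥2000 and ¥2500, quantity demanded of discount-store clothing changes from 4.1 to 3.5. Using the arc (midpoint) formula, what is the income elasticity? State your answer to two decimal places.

ΔQ = 3.5 − 4.1 = -0.6; midpoint Q̄ = (4.1 + 3.5)/2 = 3.8.
ΔI = 2500 − 2000 = 500; midpoint Ī = (2000 + 2500)/2 = 2250.
η = (ΔQ/Q̄) ÷ (ΔI/Ī) = (-0.6/3.8) ÷ (500/2250) = -0.71.

-0.71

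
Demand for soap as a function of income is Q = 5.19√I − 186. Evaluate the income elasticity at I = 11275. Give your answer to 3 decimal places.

At I = 11275: Q = 365.094.
dQ/dI = 5.19/(2√I) = 0.0244388 at this income.
η = (dQ/dI)·(I/Q) = 0.0244388 × (11275/365.094) = 0.755.

0.755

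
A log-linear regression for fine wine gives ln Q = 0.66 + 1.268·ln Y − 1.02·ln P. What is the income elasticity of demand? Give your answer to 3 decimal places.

1.268

In a log-linear demand, the coefficient on ln Y is the income elasticity.
So η = 1.268.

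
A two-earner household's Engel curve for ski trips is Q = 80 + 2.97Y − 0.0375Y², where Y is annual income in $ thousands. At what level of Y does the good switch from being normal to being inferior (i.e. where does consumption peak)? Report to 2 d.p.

dQ/dY = 2.97 − 0.075Y.
The good is inferior where dQ/dY < 0. Setting dQ/dY = 0 gives Y = 2.97 / 0.075 = 39.60.

39.60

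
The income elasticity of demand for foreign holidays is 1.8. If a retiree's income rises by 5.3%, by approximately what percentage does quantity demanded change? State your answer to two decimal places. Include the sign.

9.54%

%ΔQ ≈ η × %ΔI = 1.8 × 5.3% = 9.54%.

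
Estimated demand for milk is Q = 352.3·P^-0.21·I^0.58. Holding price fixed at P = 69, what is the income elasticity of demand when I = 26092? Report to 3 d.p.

0.580

For a multiplicative demand Q = A·P^α·I^β, the income elasticity is β everywhere.
Here β = 0.58, so η = 0.580.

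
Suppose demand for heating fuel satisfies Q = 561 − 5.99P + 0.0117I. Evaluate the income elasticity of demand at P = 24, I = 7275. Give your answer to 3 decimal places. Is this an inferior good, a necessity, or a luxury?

At P = 24, I = 7275: Q = 502.358.
Holding P constant, ∂Q/∂I = 0.0117.
η_I = (∂Q/∂I)·(I/Q) = 0.0117 × (7275/502.358) = 0.169.
Since 0 < η < 1, this is a necessity.

0.169 (necessity)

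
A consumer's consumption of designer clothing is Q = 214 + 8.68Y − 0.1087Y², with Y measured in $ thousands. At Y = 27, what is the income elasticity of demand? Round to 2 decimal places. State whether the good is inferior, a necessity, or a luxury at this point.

0.21 (necessity)

At Y = 27: Q = 369.1177.
dQ/dY = 8.68 − 0.2174Y = 2.81020.
η = (dQ/dY)·(Y/Q) = 2.81020 × (27/369.1177) = 0.21.
0 < η < 1 ⇒ necessity.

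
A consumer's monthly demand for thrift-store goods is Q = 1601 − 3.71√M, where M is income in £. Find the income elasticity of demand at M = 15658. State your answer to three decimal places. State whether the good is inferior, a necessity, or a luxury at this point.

At M = 15658: Q = 1136.761.
dQ/dM = -3.71/(2√M) = -0.0148244 at this income.
η = (dQ/dM)·(M/Q) = -0.0148244 × (15658/1136.761) = -0.204.
Since η < 0, the good is an inferior good.

-0.204 (inferior good)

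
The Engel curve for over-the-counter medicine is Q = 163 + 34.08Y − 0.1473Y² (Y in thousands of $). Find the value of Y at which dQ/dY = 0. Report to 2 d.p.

dQ/dY = 34.08 − 0.2946Y.
The good is inferior where dQ/dY < 0. Setting dQ/dY = 0 gives Y = 34.08 / 0.2946 = 115.68.

115.68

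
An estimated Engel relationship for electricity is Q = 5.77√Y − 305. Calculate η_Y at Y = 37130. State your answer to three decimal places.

0.689

At Y = 37130: Q = 806.830.
dQ/dY = 5.77/(2√Y) = 0.0149721 at this income.
η = (dQ/dY)·(Y/Q) = 0.0149721 × (37130/806.830) = 0.689.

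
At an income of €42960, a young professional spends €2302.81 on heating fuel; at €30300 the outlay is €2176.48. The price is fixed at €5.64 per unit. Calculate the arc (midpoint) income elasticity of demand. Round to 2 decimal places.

With a constant price, Q₁ = 2302.81/5.64 = 408.300 and Q₂ = 2176.48/5.64 = 385.901 (equivalently, work directly with expenditure since P cancels).
Midpoint %ΔQ = (2176.48 − 2302.81)/2239.65 = -0.05641; midpoint %ΔI = (30300 − 42960)/36630 = -0.34562.
η = -0.05641 / -0.34562 = 0.16.

0.16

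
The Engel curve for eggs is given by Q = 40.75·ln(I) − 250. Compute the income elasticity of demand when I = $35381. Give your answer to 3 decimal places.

At I = 35381: Q = 176.813.
dQ/dI = 40.75/I = 0.00115175 at this income.
η = (dQ/dI)·(I/Q) = 0.00115175 × (35381/176.813) = 0.230.

0.230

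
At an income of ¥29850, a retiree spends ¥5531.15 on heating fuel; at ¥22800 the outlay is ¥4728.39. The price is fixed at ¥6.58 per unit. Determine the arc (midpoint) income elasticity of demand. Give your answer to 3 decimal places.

0.584

With a constant price, Q₁ = 5531.15/6.58 = 840.600 and Q₂ = 4728.39/6.58 = 718.600 (equivalently, work directly with expenditure since P cancels).
Midpoint %ΔQ = (4728.39 − 5531.15)/5129.77 = -0.15649; midpoint %ΔI = (22800 − 29850)/26325 = -0.26781.
η = -0.15649 / -0.26781 = 0.584.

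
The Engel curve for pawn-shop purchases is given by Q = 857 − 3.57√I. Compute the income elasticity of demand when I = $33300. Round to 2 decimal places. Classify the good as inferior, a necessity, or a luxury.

At I = 33300: Q = 205.536.
dQ/dI = -3.57/(2√I) = -0.00978174 at this income.
η = (dQ/dI)·(I/Q) = -0.00978174 × (33300/205.536) = -1.58.
Since η < 0, the good is an inferior good.

-1.58 (inferior good)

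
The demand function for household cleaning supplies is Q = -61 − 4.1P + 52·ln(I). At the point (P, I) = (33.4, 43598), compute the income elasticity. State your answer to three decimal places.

0.145

At P = 33.4, I = 43598: Q = 357.564.
Holding P constant, ∂Q/∂I = 52/I = 0.00119272.
η_I = (∂Q/∂I)·(I/Q) = 0.00119272 × (43598/357.564) = 0.145.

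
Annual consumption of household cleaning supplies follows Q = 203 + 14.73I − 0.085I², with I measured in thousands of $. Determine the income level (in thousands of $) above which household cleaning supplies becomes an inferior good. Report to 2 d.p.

86.65

dQ/dI = 14.73 − 0.17I.
The good is inferior where dQ/dI < 0. Setting dQ/dI = 0 gives I = 14.73 / 0.17 = 86.65.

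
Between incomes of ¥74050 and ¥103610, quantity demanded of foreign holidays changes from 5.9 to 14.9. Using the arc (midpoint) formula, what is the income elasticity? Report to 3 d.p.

ΔQ = 14.9 − 5.9 = 9; midpoint Q̄ = (5.9 + 14.9)/2 = 10.4.
ΔI = 103610 − 74050 = 29560; midpoint Ī = (74050 + 103610)/2 = 88830.
η = (ΔQ/Q̄) ÷ (ΔI/Ī) = (9/10.4) ÷ (29560/88830) = 2.601.

2.601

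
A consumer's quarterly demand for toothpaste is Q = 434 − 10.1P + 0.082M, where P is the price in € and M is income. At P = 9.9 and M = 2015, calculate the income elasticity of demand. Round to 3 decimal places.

0.331

At P = 9.9, M = 2015: Q = 499.240.
Holding P constant, ∂Q/∂M = 0.082.
η_M = (∂Q/∂M)·(M/Q) = 0.082 × (2015/499.240) = 0.331.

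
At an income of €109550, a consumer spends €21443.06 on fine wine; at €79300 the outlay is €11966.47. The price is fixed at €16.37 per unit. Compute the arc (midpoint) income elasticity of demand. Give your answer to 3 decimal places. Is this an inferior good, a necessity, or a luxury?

With a constant price, Q₁ = 21443.06/16.37 = 1309.900 and Q₂ = 11966.47/16.37 = 731.000 (equivalently, work directly with expenditure since P cancels).
Midpoint %ΔQ = (11966.47 − 21443.06)/16704.77 = -0.56730; midpoint %ΔI = (79300 − 109550)/94425 = -0.32036.
η = -0.56730 / -0.32036 = 1.771.
η > 1 ⇒ luxury.

1.771 (luxury)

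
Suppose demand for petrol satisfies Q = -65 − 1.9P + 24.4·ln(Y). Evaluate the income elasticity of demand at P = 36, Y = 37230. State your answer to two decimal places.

At P = 36, Y = 37230: Q = 123.407.
Holding P constant, ∂Q/∂Y = 24.4/Y = 0.000655385.
η_Y = (∂Q/∂Y)·(Y/Q) = 0.000655385 × (37230/123.407) = 0.20.

0.20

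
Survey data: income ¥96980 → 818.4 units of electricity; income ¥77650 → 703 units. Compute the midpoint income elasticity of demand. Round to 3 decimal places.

ΔQ = 703 − 818.4 = -115.4; midpoint Q̄ = (818.4 + 703)/2 = 760.7.
ΔI = 77650 − 96980 = -19330; midpoint Ī = (96980 + 77650)/2 = 87315.
η = (ΔQ/Q̄) ÷ (ΔI/Ī) = (-115.4/760.7) ÷ (-19330/87315) = 0.685.

0.685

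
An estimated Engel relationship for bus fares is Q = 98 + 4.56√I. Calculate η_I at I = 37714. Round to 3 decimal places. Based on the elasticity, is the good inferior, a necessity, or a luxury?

0.450 (necessity)

At I = 37714: Q = 983.556.
dQ/dI = 4.56/(2√I) = 0.0117404 at this income.
η = (dQ/dI)·(I/Q) = 0.0117404 × (37714/983.556) = 0.450.
Since 0 < η < 1, the good is a necessity.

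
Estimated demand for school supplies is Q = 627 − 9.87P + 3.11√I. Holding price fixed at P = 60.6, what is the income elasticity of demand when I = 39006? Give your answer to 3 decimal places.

At P = 60.6, I = 39006: Q = 643.101.
Holding P constant, ∂Q/∂I = 3.11/(2√I) = 0.00787344.
η_I = (∂Q/∂I)·(I/Q) = 0.00787344 × (39006/643.101) = 0.478.

0.478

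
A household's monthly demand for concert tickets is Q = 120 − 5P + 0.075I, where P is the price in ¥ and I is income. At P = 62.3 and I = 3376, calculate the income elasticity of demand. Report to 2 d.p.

4.10

At P = 62.3, I = 3376: Q = 61.700.
Holding P constant, ∂Q/∂I = 0.075.
η_I = (∂Q/∂I)·(I/Q) = 0.075 × (3376/61.700) = 4.10.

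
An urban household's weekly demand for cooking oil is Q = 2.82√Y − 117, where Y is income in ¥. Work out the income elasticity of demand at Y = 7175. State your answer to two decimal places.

0.98

At Y = 7175: Q = 121.869.
dQ/dY = 2.82/(2√Y) = 0.0166459 at this income.
η = (dQ/dY)·(Y/Q) = 0.0166459 × (7175/121.869) = 0.98.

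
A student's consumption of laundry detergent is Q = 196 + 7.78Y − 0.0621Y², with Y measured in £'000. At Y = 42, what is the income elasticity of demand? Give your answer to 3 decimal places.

0.261

At Y = 42: Q = 413.2156.
dQ/dY = 7.78 − 0.1242Y = 2.56360.
η = (dQ/dY)·(Y/Q) = 2.56360 × (42/413.2156) = 0.261.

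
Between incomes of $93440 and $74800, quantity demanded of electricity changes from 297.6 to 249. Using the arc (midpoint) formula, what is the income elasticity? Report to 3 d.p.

ΔQ = 249 − 297.6 = -48.6; midpoint Q̄ = (297.6 + 249)/2 = 273.3.
ΔI = 74800 − 93440 = -18640; midpoint Ī = (93440 + 74800)/2 = 84120.
η = (ΔQ/Q̄) ÷ (ΔI/Ī) = (-48.6/273.3) ÷ (-18640/84120) = 0.803.

0.803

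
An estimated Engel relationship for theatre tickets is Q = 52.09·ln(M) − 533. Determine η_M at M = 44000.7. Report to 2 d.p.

2.18

At M = 44000.7: Q = 23.944.
dQ/dM = 52.09/M = 0.00118384 at this income.
η = (dQ/dM)·(M/Q) = 0.00118384 × (44000.7/23.944) = 2.18.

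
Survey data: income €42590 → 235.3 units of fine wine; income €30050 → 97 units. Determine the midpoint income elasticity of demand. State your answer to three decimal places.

2.411

ΔQ = 97 − 235.3 = -138.3; midpoint Q̄ = (235.3 + 97)/2 = 166.15.
ΔI = 30050 − 42590 = -12540; midpoint Ī = (42590 + 30050)/2 = 36320.
η = (ΔQ/Q̄) ÷ (ΔI/Ī) = (-138.3/166.15) ÷ (-12540/36320) = 2.411.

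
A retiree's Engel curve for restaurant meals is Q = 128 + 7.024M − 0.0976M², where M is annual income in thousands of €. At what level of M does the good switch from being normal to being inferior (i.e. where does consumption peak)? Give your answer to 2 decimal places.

35.98

dQ/dM = 7.024 − 0.1952M.
The good is inferior where dQ/dM < 0. Setting dQ/dM = 0 gives M = 7.024 / 0.1952 = 35.98.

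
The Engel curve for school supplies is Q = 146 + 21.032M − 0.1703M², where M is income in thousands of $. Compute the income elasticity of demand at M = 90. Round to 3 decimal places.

-1.313

At M = 90: Q = 659.4500.
dQ/dM = 21.032 − 0.3406M = -9.62200.
η = (dQ/dM)·(M/Q) = -9.62200 × (90/659.4500) = -1.313.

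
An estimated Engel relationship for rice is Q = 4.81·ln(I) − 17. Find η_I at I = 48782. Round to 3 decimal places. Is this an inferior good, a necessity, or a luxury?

0.138 (necessity)

At I = 48782: Q = 34.925.
dQ/dI = 4.81/I = 0.0000986019 at this income.
η = (dQ/dI)·(I/Q) = 0.0000986019 × (48782/34.925) = 0.138.
Since 0 < η < 1, the good is a necessity.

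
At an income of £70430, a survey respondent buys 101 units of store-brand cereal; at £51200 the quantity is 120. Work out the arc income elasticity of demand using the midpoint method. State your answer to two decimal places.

ΔQ = 120 − 101 = 19; midpoint Q̄ = (101 + 120)/2 = 110.5.
ΔI = 51200 − 70430 = -19230; midpoint Ī = (70430 + 51200)/2 = 60815.
η = (ΔQ/Q̄) ÷ (ΔI/Ī) = (19/110.5) ÷ (-19230/60815) = -0.54.

-0.54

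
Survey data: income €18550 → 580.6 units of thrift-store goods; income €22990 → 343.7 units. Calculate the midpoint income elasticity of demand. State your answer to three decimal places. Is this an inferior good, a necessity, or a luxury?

ΔQ = 343.7 − 580.6 = -236.9; midpoint Q̄ = (580.6 + 343.7)/2 = 462.15.
ΔI = 22990 − 18550 = 4440; midpoint Ī = (18550 + 22990)/2 = 20770.
η = (ΔQ/Q̄) ÷ (ΔI/Ī) = (-236.9/462.15) ÷ (4440/20770) = -2.398.
η < 0 ⇒ inferior good.

-2.398 (inferior good)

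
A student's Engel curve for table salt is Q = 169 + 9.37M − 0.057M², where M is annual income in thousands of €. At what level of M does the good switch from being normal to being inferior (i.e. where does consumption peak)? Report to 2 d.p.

82.19

dQ/dM = 9.37 − 0.114M.
The good is inferior where dQ/dM < 0. Setting dQ/dM = 0 gives M = 9.37 / 0.114 = 82.19.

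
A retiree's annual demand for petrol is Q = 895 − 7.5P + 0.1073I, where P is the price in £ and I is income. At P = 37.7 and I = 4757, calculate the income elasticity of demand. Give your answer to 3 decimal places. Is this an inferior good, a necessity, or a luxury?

0.455 (necessity)

At P = 37.7, I = 4757: Q = 1122.676.
Holding P constant, ∂Q/∂I = 0.1073.
η_I = (∂Q/∂I)·(I/Q) = 0.1073 × (4757/1122.676) = 0.455.
Since 0 < η < 1, this is a necessity.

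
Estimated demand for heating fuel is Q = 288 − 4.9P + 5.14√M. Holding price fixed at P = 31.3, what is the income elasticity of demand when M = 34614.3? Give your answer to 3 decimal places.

At P = 31.3, M = 34614.3: Q = 1090.923.
Holding P constant, ∂Q/∂M = 5.14/(2√M) = 0.0138136.
η_M = (∂Q/∂M)·(M/Q) = 0.0138136 × (34614.3/1090.923) = 0.438.

0.438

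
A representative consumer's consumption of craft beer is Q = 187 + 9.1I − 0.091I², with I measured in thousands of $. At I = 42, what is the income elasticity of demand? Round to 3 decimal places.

0.150

At I = 42: Q = 408.6760.
dQ/dI = 9.1 − 0.182I = 1.45600.
η = (dQ/dI)·(I/Q) = 1.45600 × (42/408.6760) = 0.150.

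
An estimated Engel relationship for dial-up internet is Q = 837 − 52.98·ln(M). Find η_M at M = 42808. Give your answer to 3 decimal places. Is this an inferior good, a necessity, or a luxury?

At M = 42808: Q = 271.996.
dQ/dM = -52.98/M = -0.00123762 at this income.
η = (dQ/dM)·(M/Q) = -0.00123762 × (42808/271.996) = -0.195.
Since η < 0, the good is an inferior good.

-0.195 (inferior good)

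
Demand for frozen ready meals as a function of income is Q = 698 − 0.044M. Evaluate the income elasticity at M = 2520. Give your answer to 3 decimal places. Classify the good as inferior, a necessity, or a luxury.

-0.189 (inferior good)

At M = 2520: Q = 587.120.
dQ/dM = −0.044.
η = (dQ/dM)·(M/Q) = -0.044 × (2520/587.120) = -0.189.
Since η < 0, the good is an inferior good.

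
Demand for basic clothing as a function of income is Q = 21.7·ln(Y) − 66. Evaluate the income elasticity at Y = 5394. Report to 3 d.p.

At Y = 5394: Q = 120.469.
dQ/dY = 21.7/Y = 0.00402299 at this income.
η = (dQ/dY)·(Y/Q) = 0.00402299 × (5394/120.469) = 0.180.

0.180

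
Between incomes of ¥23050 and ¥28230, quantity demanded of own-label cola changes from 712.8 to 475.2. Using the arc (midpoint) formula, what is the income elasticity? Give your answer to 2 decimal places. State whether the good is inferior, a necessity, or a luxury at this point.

ΔQ = 475.2 − 712.8 = -237.6; midpoint Q̄ = (712.8 + 475.2)/2 = 594.
ΔI = 28230 − 23050 = 5180; midpoint Ī = (23050 + 28230)/2 = 25640.
η = (ΔQ/Q̄) ÷ (ΔI/Ī) = (-237.6/594) ÷ (5180/25640) = -1.98.
η < 0 ⇒ inferior good.

-1.98 (inferior good)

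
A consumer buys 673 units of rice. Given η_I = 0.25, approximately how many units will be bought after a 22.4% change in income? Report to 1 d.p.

710.7

%ΔQ ≈ η × %ΔI = 0.25 × 22.4% = 5.6%.
New Q ≈ 673 × (1 + 0.056) = 710.7.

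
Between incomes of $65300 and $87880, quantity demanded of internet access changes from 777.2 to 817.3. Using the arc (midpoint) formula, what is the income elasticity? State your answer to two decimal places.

ΔQ = 817.3 − 777.2 = 40.1; midpoint Q̄ = (777.2 + 817.3)/2 = 797.25.
ΔI = 87880 − 65300 = 22580; midpoint Ī = (65300 + 87880)/2 = 76590.
η = (ΔQ/Q̄) ÷ (ΔI/Ī) = (40.1/797.25) ÷ (22580/76590) = 0.17.

0.17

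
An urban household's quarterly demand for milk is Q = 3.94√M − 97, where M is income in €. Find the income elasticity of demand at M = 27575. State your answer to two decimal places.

At M = 27575: Q = 557.265.
dQ/dM = 3.94/(2√M) = 0.0118634 at this income.
η = (dQ/dM)·(M/Q) = 0.0118634 × (27575/557.265) = 0.59.

0.59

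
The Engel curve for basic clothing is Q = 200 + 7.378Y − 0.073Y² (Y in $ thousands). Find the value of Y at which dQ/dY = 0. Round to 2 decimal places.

dQ/dY = 7.378 − 0.146Y.
The good is inferior where dQ/dY < 0. Setting dQ/dY = 0 gives Y = 7.378 / 0.146 = 50.53.

50.53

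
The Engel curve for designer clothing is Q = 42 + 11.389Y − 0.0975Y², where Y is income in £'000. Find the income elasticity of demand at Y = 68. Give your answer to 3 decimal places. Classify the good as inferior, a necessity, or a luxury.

At Y = 68: Q = 365.6120.
dQ/dY = 11.389 − 0.195Y = -1.87100.
η = (dQ/dY)·(Y/Q) = -1.87100 × (68/365.6120) = -0.348.
η < 0 ⇒ inferior good.

-0.348 (inferior good)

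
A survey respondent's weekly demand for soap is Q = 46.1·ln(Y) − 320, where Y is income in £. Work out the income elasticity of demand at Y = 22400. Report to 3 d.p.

0.325

At Y = 22400: Q = 141.775.
dQ/dY = 46.1/Y = 0.00205804 at this income.
η = (dQ/dY)·(Y/Q) = 0.00205804 × (22400/141.775) = 0.325.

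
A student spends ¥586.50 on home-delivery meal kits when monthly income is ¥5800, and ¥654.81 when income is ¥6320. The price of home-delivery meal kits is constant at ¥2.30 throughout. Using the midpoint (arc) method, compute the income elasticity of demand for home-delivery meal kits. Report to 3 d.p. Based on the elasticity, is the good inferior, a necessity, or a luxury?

With a constant price, Q₁ = 586.50/2.30 = 255.000 and Q₂ = 654.81/2.30 = 284.700 (equivalently, work directly with expenditure since P cancels).
Midpoint %ΔQ = (654.81 − 586.50)/620.66 = 0.11006; midpoint %ΔI = (6320 − 5800)/6060 = 0.08581.
η = 0.11006 / 0.08581 = 1.283.
η > 1 ⇒ luxury.

1.283 (luxury)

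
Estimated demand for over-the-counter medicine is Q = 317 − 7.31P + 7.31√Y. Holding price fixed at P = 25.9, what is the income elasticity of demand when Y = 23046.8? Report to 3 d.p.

0.448

At P = 25.9, Y = 23046.8: Q = 1237.415.
Holding P constant, ∂Q/∂Y = 7.31/(2√Y) = 0.0240759.
η_Y = (∂Q/∂Y)·(Y/Q) = 0.0240759 × (23046.8/1237.415) = 0.448.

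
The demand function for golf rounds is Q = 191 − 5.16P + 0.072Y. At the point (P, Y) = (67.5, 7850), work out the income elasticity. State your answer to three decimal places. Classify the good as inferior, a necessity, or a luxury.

At P = 67.5, Y = 7850: Q = 407.900.
Holding P constant, ∂Q/∂Y = 0.072.
η_Y = (∂Q/∂Y)·(Y/Q) = 0.072 × (7850/407.900) = 1.386.
Since η > 1, this is a luxury.

1.386 (luxury)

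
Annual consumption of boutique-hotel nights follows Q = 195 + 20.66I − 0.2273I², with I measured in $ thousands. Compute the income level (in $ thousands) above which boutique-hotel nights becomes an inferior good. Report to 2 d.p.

dQ/dI = 20.66 − 0.4546I.
The good is inferior where dQ/dI < 0. Setting dQ/dI = 0 gives I = 20.66 / 0.4546 = 45.45.

45.45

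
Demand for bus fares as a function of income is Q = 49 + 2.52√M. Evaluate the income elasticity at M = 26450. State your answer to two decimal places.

At M = 26450: Q = 458.839.
dQ/dM = 2.52/(2√M) = 0.00774743 at this income.
η = (dQ/dM)·(M/Q) = 0.00774743 × (26450/458.839) = 0.45.

0.45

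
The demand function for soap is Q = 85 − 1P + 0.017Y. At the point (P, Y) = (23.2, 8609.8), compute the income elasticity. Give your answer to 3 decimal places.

0.703

At P = 23.2, Y = 8609.8: Q = 208.167.
Holding P constant, ∂Q/∂Y = 0.017.
η_Y = (∂Q/∂Y)·(Y/Q) = 0.017 × (8609.8/208.167) = 0.703.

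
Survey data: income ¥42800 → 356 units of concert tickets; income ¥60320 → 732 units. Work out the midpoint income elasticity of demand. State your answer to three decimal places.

2.034

ΔQ = 732 − 356 = 376; midpoint Q̄ = (356 + 732)/2 = 544.
ΔI = 60320 − 42800 = 17520; midpoint Ī = (42800 + 60320)/2 = 51560.
η = (ΔQ/Q̄) ÷ (ΔI/Ī) = (376/544) ÷ (17520/51560) = 2.034.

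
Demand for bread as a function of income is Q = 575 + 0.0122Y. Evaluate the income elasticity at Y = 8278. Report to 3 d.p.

0.149

At Y = 8278: Q = 675.992.
dQ/dY = 0.0122.
η = (dQ/dY)·(Y/Q) = 0.0122 × (8278/675.992) = 0.149.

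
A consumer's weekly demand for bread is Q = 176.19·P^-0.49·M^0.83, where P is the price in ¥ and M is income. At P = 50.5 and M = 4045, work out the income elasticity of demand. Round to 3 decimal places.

0.830

For a multiplicative demand Q = A·P^α·M^β, the income elasticity is β everywhere.
Here β = 0.83, so η = 0.830.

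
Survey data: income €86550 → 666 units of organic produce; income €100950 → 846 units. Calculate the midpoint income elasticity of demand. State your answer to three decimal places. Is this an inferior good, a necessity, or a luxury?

1.550 (luxury)

ΔQ = 846 − 666 = 180; midpoint Q̄ = (666 + 846)/2 = 756.
ΔI = 100950 − 86550 = 14400; midpoint Ī = (86550 + 100950)/2 = 93750.
η = (ΔQ/Q̄) ÷ (ΔI/Ī) = (180/756) ÷ (14400/93750) = 1.550.
η > 1 ⇒ luxury.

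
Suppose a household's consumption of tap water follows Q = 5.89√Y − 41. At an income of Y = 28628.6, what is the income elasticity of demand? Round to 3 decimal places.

At Y = 28628.6: Q = 955.587.
dQ/dY = 5.89/(2√Y) = 0.0174054 at this income.
η = (dQ/dY)·(Y/Q) = 0.0174054 × (28628.6/955.587) = 0.521.

0.521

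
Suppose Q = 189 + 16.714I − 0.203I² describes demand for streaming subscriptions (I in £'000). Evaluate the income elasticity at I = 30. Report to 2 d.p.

At I = 30: Q = 507.7200.
dQ/dI = 16.714 − 0.406I = 4.53400.
η = (dQ/dI)·(I/Q) = 4.53400 × (30/507.7200) = 0.27.

0.27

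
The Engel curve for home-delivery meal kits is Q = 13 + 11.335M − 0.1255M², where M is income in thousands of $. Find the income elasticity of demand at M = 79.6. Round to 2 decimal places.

-5.73

At M = 79.6: Q = 120.0779.
dQ/dM = 11.335 − 0.251M = -8.64460.
η = (dQ/dM)·(M/Q) = -8.64460 × (79.6/120.0779) = -5.73.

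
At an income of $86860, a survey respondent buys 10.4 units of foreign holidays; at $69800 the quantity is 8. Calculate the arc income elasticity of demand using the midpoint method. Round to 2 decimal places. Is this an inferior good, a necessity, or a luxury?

ΔQ = 8 − 10.4 = -2.4; midpoint Q̄ = (10.4 + 8)/2 = 9.2.
ΔI = 69800 − 86860 = -17060; midpoint Ī = (86860 + 69800)/2 = 78330.
η = (ΔQ/Q̄) ÷ (ΔI/Ī) = (-2.4/9.2) ÷ (-17060/78330) = 1.20.
η > 1 ⇒ luxury.

1.20 (luxury)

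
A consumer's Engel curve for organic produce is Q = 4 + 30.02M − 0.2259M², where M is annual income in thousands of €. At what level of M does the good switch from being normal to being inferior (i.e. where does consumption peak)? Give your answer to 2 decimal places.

dQ/dM = 30.02 − 0.4518M.
The good is inferior where dQ/dM < 0. Setting dQ/dM = 0 gives M = 30.02 / 0.4518 = 66.45.

66.45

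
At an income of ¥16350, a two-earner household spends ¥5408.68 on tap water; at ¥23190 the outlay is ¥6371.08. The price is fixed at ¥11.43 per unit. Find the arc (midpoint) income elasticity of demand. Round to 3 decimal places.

With a constant price, Q₁ = 5408.68/11.43 = 473.200 and Q₂ = 6371.08/11.43 = 557.400 (equivalently, work directly with expenditure since P cancels).
Midpoint %ΔQ = (6371.08 − 5408.68)/5889.88 = 0.16340; midpoint %ΔI = (23190 − 16350)/19770 = 0.34598.
η = 0.16340 / 0.34598 = 0.472.

0.472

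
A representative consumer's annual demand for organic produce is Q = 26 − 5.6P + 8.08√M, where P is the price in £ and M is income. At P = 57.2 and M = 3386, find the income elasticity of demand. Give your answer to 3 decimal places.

1.337

At P = 57.2, M = 3386: Q = 175.850.
Holding P constant, ∂Q/∂M = 8.08/(2√M) = 0.0694285.
η_M = (∂Q/∂M)·(M/Q) = 0.0694285 × (3386/175.850) = 1.337.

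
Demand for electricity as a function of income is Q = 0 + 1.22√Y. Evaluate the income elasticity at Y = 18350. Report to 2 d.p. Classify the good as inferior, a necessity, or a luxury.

0.50 (necessity)

At Y = 18350: Q = 165.264.
dQ/dY = 1.22/(2√Y) = 0.0045031 at this income.
η = (dQ/dY)·(Y/Q) = 0.0045031 × (18350/165.264) = 0.50.
Since 0 < η < 1, the good is a necessity.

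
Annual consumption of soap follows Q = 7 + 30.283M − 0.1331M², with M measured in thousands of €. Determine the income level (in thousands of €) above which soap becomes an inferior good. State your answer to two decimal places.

dQ/dM = 30.283 − 0.2662M.
The good is inferior where dQ/dM < 0. Setting dQ/dM = 0 gives M = 30.283 / 0.2662 = 113.76.

113.76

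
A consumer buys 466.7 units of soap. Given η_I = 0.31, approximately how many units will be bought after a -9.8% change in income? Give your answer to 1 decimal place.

452.5

%ΔQ ≈ η × %ΔI = 0.31 × (-9.8%) = -3.038%.
New Q ≈ 466.7 × (1 − 0.03038) = 452.5.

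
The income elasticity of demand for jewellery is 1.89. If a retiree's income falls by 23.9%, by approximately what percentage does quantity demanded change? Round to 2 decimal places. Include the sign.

-45.17%

%ΔQ ≈ η × %ΔI = 1.89 × (-23.9%) = -45.17%.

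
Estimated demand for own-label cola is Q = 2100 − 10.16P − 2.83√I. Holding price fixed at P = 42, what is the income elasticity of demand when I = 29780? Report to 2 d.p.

At P = 42, I = 29780: Q = 1184.910.
Holding P constant, ∂Q/∂I = -2.83/(2√I) = -0.00819963.
η_I = (∂Q/∂I)·(I/Q) = -0.00819963 × (29780/1184.910) = -0.21.

-0.21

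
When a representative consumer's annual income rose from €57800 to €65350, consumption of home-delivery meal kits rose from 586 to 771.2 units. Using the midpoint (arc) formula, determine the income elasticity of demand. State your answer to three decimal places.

2.226

ΔQ = 771.2 − 586 = 185.2; midpoint Q̄ = (586 + 771.2)/2 = 678.6.
ΔI = 65350 − 57800 = 7550; midpoint Ī = (57800 + 65350)/2 = 61575.
η = (ΔQ/Q̄) ÷ (ΔI/Ī) = (185.2/678.6) ÷ (7550/61575) = 2.226.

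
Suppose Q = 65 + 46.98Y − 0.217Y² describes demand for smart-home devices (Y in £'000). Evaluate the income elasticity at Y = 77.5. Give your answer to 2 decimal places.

At Y = 77.5: Q = 2402.5938.
dQ/dY = 46.98 − 0.434Y = 13.34500.
η = (dQ/dY)·(Y/Q) = 13.34500 × (77.5/2402.5938) = 0.43.

0.43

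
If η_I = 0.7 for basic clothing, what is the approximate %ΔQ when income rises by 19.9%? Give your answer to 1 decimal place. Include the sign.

13.9%

%ΔQ ≈ η × %ΔI = 0.7 × 19.9% = 13.9%.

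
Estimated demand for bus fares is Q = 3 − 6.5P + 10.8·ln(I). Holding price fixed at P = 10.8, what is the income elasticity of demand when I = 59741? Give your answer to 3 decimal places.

At P = 10.8, I = 59741: Q = 51.576.
Holding P constant, ∂Q/∂I = 10.8/I = 0.00018078.
η_I = (∂Q/∂I)·(I/Q) = 0.00018078 × (59741/51.576) = 0.209.

0.209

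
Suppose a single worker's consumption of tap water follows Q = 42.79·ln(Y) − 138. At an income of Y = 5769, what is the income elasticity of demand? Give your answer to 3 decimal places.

At Y = 5769: Q = 232.572.
dQ/dY = 42.79/Y = 0.00741723 at this income.
η = (dQ/dY)·(Y/Q) = 0.00741723 × (5769/232.572) = 0.184.

0.184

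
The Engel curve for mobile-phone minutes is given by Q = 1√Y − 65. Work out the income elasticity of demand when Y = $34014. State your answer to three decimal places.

At Y = 34014: Q = 119.429.
dQ/dY = 1/(2√Y) = 0.00271107 at this income.
η = (dQ/dY)·(Y/Q) = 0.00271107 × (34014/119.429) = 0.772.

0.772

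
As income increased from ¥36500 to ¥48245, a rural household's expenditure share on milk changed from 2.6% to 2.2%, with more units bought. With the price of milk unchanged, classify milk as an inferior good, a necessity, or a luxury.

Quantity rises but the budget share falls as income rises, so 0 < η < 1.

necessity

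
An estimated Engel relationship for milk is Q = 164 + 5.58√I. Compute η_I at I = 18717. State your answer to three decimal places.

0.412

At I = 18717: Q = 927.400.
dQ/dI = 5.58/(2√I) = 0.0203932 at this income.
η = (dQ/dI)·(I/Q) = 0.0203932 × (18717/927.400) = 0.412.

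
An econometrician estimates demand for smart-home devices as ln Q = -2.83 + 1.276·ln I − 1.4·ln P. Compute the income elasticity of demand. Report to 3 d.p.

1.276

In a log-linear demand, the coefficient on ln I is the income elasticity.
So η = 1.276.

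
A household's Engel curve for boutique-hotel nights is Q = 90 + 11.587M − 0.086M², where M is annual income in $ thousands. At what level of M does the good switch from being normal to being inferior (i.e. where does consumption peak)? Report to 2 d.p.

67.37

dQ/dM = 11.587 − 0.172M.
The good is inferior where dQ/dM < 0. Setting dQ/dM = 0 gives M = 11.587 / 0.172 = 67.37.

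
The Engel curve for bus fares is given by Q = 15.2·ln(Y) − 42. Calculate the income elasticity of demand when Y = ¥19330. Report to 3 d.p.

At Y = 19330: Q = 108.015.
dQ/dY = 15.2/Y = 0.000786342 at this income.
η = (dQ/dY)·(Y/Q) = 0.000786342 × (19330/108.015) = 0.141.

0.141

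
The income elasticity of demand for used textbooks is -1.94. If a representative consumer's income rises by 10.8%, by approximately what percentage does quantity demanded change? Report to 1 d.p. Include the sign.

%ΔQ ≈ η × %ΔI = -1.94 × 10.8% = -21.0%.

-21.0%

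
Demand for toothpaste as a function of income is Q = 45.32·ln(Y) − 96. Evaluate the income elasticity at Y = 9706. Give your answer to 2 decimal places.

0.14

At Y = 9706: Q = 320.060.
dQ/dY = 45.32/Y = 0.00466928 at this income.
η = (dQ/dY)·(Y/Q) = 0.00466928 × (9706/320.060) = 0.14.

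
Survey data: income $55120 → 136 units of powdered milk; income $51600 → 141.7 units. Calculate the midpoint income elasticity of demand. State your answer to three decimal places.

ΔQ = 141.7 − 136 = 5.7; midpoint Q̄ = (136 + 141.7)/2 = 138.85.
ΔI = 51600 − 55120 = -3520; midpoint Ī = (55120 + 51600)/2 = 53360.
η = (ΔQ/Q̄) ÷ (ΔI/Ī) = (5.7/138.85) ÷ (-3520/53360) = -0.622.

-0.622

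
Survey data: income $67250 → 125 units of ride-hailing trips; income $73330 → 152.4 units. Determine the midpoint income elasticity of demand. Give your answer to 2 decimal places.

ΔQ = 152.4 − 125 = 27.4; midpoint Q̄ = (125 + 152.4)/2 = 138.7.
ΔI = 73330 − 67250 = 6080; midpoint Ī = (67250 + 73330)/2 = 70290.
η = (ΔQ/Q̄) ÷ (ΔI/Ī) = (27.4/138.7) ÷ (6080/70290) = 2.28.

2.28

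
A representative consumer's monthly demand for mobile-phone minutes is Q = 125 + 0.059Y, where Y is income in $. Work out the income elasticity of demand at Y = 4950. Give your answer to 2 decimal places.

At Y = 4950: Q = 417.050.
dQ/dY = 0.059.
η = (dQ/dY)·(Y/Q) = 0.059 × (4950/417.050) = 0.70.

0.70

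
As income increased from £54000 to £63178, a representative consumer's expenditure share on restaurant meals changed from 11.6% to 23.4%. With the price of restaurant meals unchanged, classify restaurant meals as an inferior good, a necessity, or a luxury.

luxury

The budget share rises as income rises, so η > 1.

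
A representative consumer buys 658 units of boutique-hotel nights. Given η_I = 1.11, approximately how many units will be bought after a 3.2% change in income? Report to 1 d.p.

681.4

%ΔQ ≈ η × %ΔI = 1.11 × 3.2% = 3.552%.
New Q ≈ 658 × (1 + 0.03552) = 681.4.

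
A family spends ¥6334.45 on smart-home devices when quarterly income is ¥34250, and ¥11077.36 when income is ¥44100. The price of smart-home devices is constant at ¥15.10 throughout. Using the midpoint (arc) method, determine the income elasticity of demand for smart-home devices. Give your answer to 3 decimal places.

With a constant price, Q₁ = 6334.45/15.10 = 419.500 and Q₂ = 11077.36/15.10 = 733.600 (equivalently, work directly with expenditure since P cancels).
Midpoint %ΔQ = (11077.36 − 6334.45)/8705.91 = 0.54479; midpoint %ΔI = (44100 − 34250)/39175 = 0.25144.
η = 0.54479 / 0.25144 = 2.167.

2.167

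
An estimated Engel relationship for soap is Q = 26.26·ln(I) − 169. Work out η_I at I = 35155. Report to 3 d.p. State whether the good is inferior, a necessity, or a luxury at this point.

At I = 35155: Q = 105.877.
dQ/dI = 26.26/I = 0.000746978 at this income.
η = (dQ/dI)·(I/Q) = 0.000746978 × (35155/105.877) = 0.248.
Since 0 < η < 1, the good is a necessity.

0.248 (necessity)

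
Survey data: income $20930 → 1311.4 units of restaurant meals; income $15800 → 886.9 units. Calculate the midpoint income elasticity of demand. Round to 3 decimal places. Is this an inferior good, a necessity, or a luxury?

ΔQ = 886.9 − 1311.4 = -424.5; midpoint Q̄ = (1311.4 + 886.9)/2 = 1099.15.
ΔI = 15800 − 20930 = -5130; midpoint Ī = (20930 + 15800)/2 = 18365.
η = (ΔQ/Q̄) ÷ (ΔI/Ī) = (-424.5/1099.15) ÷ (-5130/18365) = 1.383.
η > 1 ⇒ luxury.

1.383 (luxury)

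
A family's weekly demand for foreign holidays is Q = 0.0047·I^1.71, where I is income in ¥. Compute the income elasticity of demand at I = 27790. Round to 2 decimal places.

1.71

For Q = A·I^β the income elasticity is constant and equal to β.
Here β = 1.71, so η = 1.71.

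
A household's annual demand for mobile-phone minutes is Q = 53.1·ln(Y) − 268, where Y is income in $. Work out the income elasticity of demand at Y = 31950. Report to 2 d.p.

At Y = 31950: Q = 282.749.
dQ/dY = 53.1/Y = 0.00166197 at this income.
η = (dQ/dY)·(Y/Q) = 0.00166197 × (31950/282.749) = 0.19.

0.19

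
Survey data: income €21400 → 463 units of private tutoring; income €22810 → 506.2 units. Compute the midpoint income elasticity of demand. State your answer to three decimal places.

1.398

ΔQ = 506.2 − 463 = 43.2; midpoint Q̄ = (463 + 506.2)/2 = 484.6.
ΔI = 22810 − 21400 = 1410; midpoint Ī = (21400 + 22810)/2 = 22105.
η = (ΔQ/Q̄) ÷ (ΔI/Ī) = (43.2/484.6) ÷ (1410/22105) = 1.398.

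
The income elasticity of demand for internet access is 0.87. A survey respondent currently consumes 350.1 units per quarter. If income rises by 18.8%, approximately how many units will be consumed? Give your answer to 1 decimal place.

407.4

%ΔQ ≈ η × %ΔI = 0.87 × 18.8% = 16.356%.
New Q ≈ 350.1 × (1 + 0.16356) = 407.4.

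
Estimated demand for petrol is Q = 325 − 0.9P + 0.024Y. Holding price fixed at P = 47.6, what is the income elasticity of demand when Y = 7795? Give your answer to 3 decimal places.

At P = 47.6, Y = 7795: Q = 469.240.
Holding P constant, ∂Q/∂Y = 0.024.
η_Y = (∂Q/∂Y)·(Y/Q) = 0.024 × (7795/469.240) = 0.399.

0.399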